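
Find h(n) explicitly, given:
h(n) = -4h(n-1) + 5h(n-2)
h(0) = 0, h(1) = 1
Characteristic equation: x² + 4x - 5 = 0, which factors as (x - (-5))(x - (1)) = 0.
Roots r₁ = -5, r₂ = 1 (distinct).
General solution: h(n) = A·(-5)^n + B·(1)^n.
From h(0) = 0: A + B = 0.
From h(1) = 1: -5A + B = 1.
Solving: A = - \frac{1}{6}, B = \frac{1}{6}.
So h(n) = \frac{1}{6} - \frac{\left(-5\right)^{n}}{6}.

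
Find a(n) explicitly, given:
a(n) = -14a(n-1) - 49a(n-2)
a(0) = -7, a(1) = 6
Characteristic equation: x² + 14x + 49 = 0, which is (x - (-7))².
Repeated root r = -7.
General solution: a(n) = (A + Bn)·(-7)^n.
From a(0) = -7: A = -7.
From a(1) = 6: (A + B)·(-7) = 6 ⇒ B = \frac{43}{7}.
So a(n) = \left(\frac{43 n}{7} - 7\right) \cdot (-7)^n.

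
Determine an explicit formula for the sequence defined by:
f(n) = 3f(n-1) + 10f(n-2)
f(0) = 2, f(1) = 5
Characteristic equation: x² - 3x - 10 = 0, which factors as (x - (-2))(x - (5)) = 0.
Roots r₁ = -2, r₂ = 5 (distinct).
General solution: f(n) = A·(-2)^n + B·(5)^n.
From f(0) = 2: A + B = 2.
From f(1) = 5: -2A + 5B = 5.
Solving: A = \frac{5}{7}, B = \frac{9}{7}.
So f(n) = \frac{5 \left(-2\right)^{n}}{7} + \frac{9 \cdot 5^{n}}{7}.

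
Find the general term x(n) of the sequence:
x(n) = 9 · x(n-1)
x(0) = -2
Pure geometric recurrence with ratio 9.
By induction x(n) = x(0) · (9)^n = - 2 \cdot 9^{n}.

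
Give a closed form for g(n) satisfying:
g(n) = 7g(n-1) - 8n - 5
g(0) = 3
First-order linear with linear forcing.
Homogeneous solution: g_h(n) = A·(7)^n.
Try particular g_p(n) = pn + q. Substituting:
  pn + q = 7(p(n-1) + q) - 8n - 5.
Matching the n-coefficient: p = 7p - 8 ⇒ p = \frac{4}{3}.
Matching constants: q = -7p + 7q - 5 ⇒ q = \frac{43}{18}.
General: g(n) = A·(7)^n + \frac{4 n}{3} + \frac{43}{18}.
Apply g(0) = 3: A + \frac{43}{18} = 3 ⇒ A = \frac{11}{18}.
So g(n) = \frac{11 \cdot 7^{n}}{18} + \frac{4 n}{3} + \frac{43}{18}.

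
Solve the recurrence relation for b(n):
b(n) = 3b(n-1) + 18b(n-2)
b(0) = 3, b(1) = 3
Characteristic equation: x² - 3x - 18 = 0, which factors as (x - (6))(x - (-3)) = 0.
Roots r₁ = 6, r₂ = -3 (distinct).
General solution: b(n) = A·(6)^n + B·(-3)^n.
From b(0) = 3: A + B = 3.
From b(1) = 3: 6A - 3B = 3.
Solving: A = \frac{4}{3}, B = \frac{5}{3}.
So b(n) = \frac{5 \left(-3\right)^{n}}{3} + \frac{4 \cdot 6^{n}}{3}.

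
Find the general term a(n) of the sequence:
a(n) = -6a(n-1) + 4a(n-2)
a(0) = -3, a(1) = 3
Characteristic equation: x² + 6x - 4 = 0.
Discriminant Δ = (-6)² + 4·(4) = 52.
Roots r₁,₂ = (-6 ± √52)/2, so r₁ = -3 + \sqrt{13}, r₂ = - \sqrt{13} - 3.
General solution: a(n) = A·r₁^n + B·r₂^n.
From the initial conditions, A + B = -3 and r₁A + r₂B = 3.
Since r₁ - r₂ = √52: A = (3 - (-3)r₂)/√52 = - \frac{3}{2} - \frac{3 \sqrt{13}}{13}, and B = -3 - A = - \frac{3}{2} + \frac{3 \sqrt{13}}{13}.
So a(n) = \left(- \frac{3}{2} - \frac{3 \sqrt{13}}{13}\right)\left(-3 + \sqrt{13}\right)^n + \left(- \frac{3}{2} + \frac{3 \sqrt{13}}{13}\right)\left(- \sqrt{13} - 3\right)^n.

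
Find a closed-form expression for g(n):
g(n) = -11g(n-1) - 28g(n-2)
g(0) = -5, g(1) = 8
Characteristic equation: x² + 11x + 28 = 0, which factors as (x - (-7))(x - (-4)) = 0.
Roots r₁ = -7, r₂ = -4 (distinct).
General solution: g(n) = A·(-7)^n + B·(-4)^n.
From g(0) = -5: A + B = -5.
From g(1) = 8: -7A - 4B = 8.
Solving: A = 4, B = -9.
So g(n) = - 9 \left(-4\right)^{n} + 4 \left(-7\right)^{n}.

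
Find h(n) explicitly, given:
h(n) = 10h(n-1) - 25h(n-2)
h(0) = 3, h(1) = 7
Characteristic equation: x² - 10x + 25 = 0, which is (x - (5))².
Repeated root r = 5.
General solution: h(n) = (A + Bn)·(5)^n.
From h(0) = 3: A = 3.
From h(1) = 7: (A + B)·(5) = 7 ⇒ B = - \frac{8}{5}.
So h(n) = \left(3 - \frac{8 n}{5}\right) \cdot (5)^n.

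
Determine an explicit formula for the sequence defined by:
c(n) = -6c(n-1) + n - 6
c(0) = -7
First-order linear with linear forcing.
Homogeneous solution: c_h(n) = A·(-6)^n.
Try particular c_p(n) = pn + q. Substituting:
  pn + q = -6(p(n-1) + q) + n - 6.
Matching the n-coefficient: p = -6p + 1 ⇒ p = \frac{1}{7}.
Matching constants: q = 6p - 6q - 6 ⇒ q = - \frac{36}{49}.
General: c(n) = A·(-6)^n + \frac{n}{7} - \frac{36}{49}.
Apply c(0) = -7: A - \frac{36}{49} = -7 ⇒ A = - \frac{307}{49}.
So c(n) = - \frac{307 \left(-6\right)^{n}}{49} + \frac{n}{7} - \frac{36}{49}.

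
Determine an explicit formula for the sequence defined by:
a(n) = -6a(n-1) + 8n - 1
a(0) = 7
First-order linear with linear forcing.
Homogeneous solution: a_h(n) = A·(-6)^n.
Try particular a_p(n) = pn + q. Substituting:
  pn + q = -6(p(n-1) + q) + 8n - 1.
Matching the n-coefficient: p = -6p + 8 ⇒ p = \frac{8}{7}.
Matching constants: q = 6p - 6q - 1 ⇒ q = \frac{41}{49}.
General: a(n) = A·(-6)^n + \frac{8 n}{7} + \frac{41}{49}.
Apply a(0) = 7: A + \frac{41}{49} = 7 ⇒ A = \frac{302}{49}.
So a(n) = \frac{302 \left(-6\right)^{n}}{49} + \frac{8 n}{7} + \frac{41}{49}.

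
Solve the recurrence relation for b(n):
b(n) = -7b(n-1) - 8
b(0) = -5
First-order linear non-homogeneous.
Homogeneous solution: b_h(n) = A·(-7)^n.
Try constant particular solution b_p = K: K = -7K - 8 ⇒ K = -1.
General: b(n) = A·(-7)^n - 1.
Apply b(0) = -5: A - 1 = -5 ⇒ A = -4.
So b(n) = - 4 \left(-7\right)^{n} - 1.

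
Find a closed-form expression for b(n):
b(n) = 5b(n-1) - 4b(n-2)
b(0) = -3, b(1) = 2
Characteristic equation: x² - 5x + 4 = 0, which factors as (x - (1))(x - (4)) = 0.
Roots r₁ = 1, r₂ = 4 (distinct).
General solution: b(n) = A·(1)^n + B·(4)^n.
From b(0) = -3: A + B = -3.
From b(1) = 2: A + 4B = 2.
Solving: A = - \frac{14}{3}, B = \frac{5}{3}.
So b(n) = \frac{5 \cdot 4^{n}}{3} - \frac{14}{3}.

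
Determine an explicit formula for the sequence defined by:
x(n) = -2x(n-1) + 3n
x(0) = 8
First-order linear with linear forcing.
Homogeneous solution: x_h(n) = A·(-2)^n.
Try particular x_p(n) = pn + q. Substituting:
  pn + q = -2(p(n-1) + q) + 3n.
Matching the n-coefficient: p = -2p + 3 ⇒ p = 1.
Matching constants: q = 2p - 2q ⇒ q = \frac{2}{3}.
General: x(n) = A·(-2)^n + n + \frac{2}{3}.
Apply x(0) = 8: A + \frac{2}{3} = 8 ⇒ A = \frac{22}{3}.
So x(n) = \frac{22 \left(-2\right)^{n}}{3} + n + \frac{2}{3}.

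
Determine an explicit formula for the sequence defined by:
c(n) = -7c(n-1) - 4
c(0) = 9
First-order linear non-homogeneous.
Homogeneous solution: c_h(n) = A·(-7)^n.
Try constant particular solution c_p = K: K = -7K - 4 ⇒ K = - \frac{1}{2}.
General: c(n) = A·(-7)^n - \frac{1}{2}.
Apply c(0) = 9: A - \frac{1}{2} = 9 ⇒ A = \frac{19}{2}.
So c(n) = \frac{19 \left(-7\right)^{n}}{2} - \frac{1}{2}.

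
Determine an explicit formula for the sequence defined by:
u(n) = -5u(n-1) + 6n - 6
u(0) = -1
First-order linear with linear forcing.
Homogeneous solution: u_h(n) = A·(-5)^n.
Try particular u_p(n) = pn + q. Substituting:
  pn + q = -5(p(n-1) + q) + 6n - 6.
Matching the n-coefficient: p = -5p + 6 ⇒ p = 1.
Matching constants: q = 5p - 5q - 6 ⇒ q = - \frac{1}{6}.
General: u(n) = A·(-5)^n + n - \frac{1}{6}.
Apply u(0) = -1: A - \frac{1}{6} = -1 ⇒ A = - \frac{5}{6}.
So u(n) = - \frac{5 \left(-5\right)^{n}}{6} + n - \frac{1}{6}.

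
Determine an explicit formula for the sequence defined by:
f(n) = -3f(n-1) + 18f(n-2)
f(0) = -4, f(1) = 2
Characteristic equation: x² + 3x - 18 = 0, which factors as (x - (3))(x - (-6)) = 0.
Roots r₁ = 3, r₂ = -6 (distinct).
General solution: f(n) = A·(3)^n + B·(-6)^n.
From f(0) = -4: A + B = -4.
From f(1) = 2: 3A - 6B = 2.
Solving: A = - \frac{22}{9}, B = - \frac{14}{9}.
So f(n) = - \frac{14 \left(-6\right)^{n}}{9} - \frac{22 \cdot 3^{n}}{9}.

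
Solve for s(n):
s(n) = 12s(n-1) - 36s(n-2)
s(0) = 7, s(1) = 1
Characteristic equation: x² - 12x + 36 = 0, which is (x - (6))².
Repeated root r = 6.
General solution: s(n) = (A + Bn)·(6)^n.
From s(0) = 7: A = 7.
From s(1) = 1: (A + B)·(6) = 1 ⇒ B = - \frac{41}{6}.
So s(n) = \left(7 - \frac{41 n}{6}\right) \cdot (6)^n.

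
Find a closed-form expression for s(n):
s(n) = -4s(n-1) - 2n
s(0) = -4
First-order linear with linear forcing.
Homogeneous solution: s_h(n) = A·(-4)^n.
Try particular s_p(n) = pn + q. Substituting:
  pn + q = -4(p(n-1) + q) - 2n.
Matching the n-coefficient: p = -4p - 2 ⇒ p = - \frac{2}{5}.
Matching constants: q = 4p - 4q ⇒ q = - \frac{8}{25}.
General: s(n) = A·(-4)^n - \frac{2 n}{5} - \frac{8}{25}.
Apply s(0) = -4: A - \frac{8}{25} = -4 ⇒ A = - \frac{92}{25}.
So s(n) = - \frac{92 \left(-4\right)^{n}}{25} - \frac{2 n}{5} - \frac{8}{25}.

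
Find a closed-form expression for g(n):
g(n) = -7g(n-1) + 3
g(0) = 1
First-order linear non-homogeneous.
Homogeneous solution: g_h(n) = A·(-7)^n.
Try constant particular solution g_p = K: K = -7K + 3 ⇒ K = \frac{3}{8}.
General: g(n) = A·(-7)^n + \frac{3}{8}.
Apply g(0) = 1: A + \frac{3}{8} = 1 ⇒ A = \frac{5}{8}.
So g(n) = \frac{5 \left(-7\right)^{n}}{8} + \frac{3}{8}.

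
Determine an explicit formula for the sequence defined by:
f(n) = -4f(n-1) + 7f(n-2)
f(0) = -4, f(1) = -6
Characteristic equation: x² + 4x - 7 = 0.
Discriminant Δ = (-4)² + 4·(7) = 44.
Roots r₁,₂ = (-4 ± √44)/2, so r₁ = -2 + \sqrt{11}, r₂ = - \sqrt{11} - 2.
General solution: f(n) = A·r₁^n + B·r₂^n.
From the initial conditions, A + B = -4 and r₁A + r₂B = -6.
Since r₁ - r₂ = √44: A = (-6 - (-4)r₂)/√44 = - \frac{7 \sqrt{11}}{11} - 2, and B = -4 - A = -2 + \frac{7 \sqrt{11}}{11}.
So f(n) = \left(- \frac{7 \sqrt{11}}{11} - 2\right)\left(-2 + \sqrt{11}\right)^n + \left(-2 + \frac{7 \sqrt{11}}{11}\right)\left(- \sqrt{11} - 2\right)^n.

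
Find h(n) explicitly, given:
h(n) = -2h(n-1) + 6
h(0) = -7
First-order linear non-homogeneous.
Homogeneous solution: h_h(n) = A·(-2)^n.
Try constant particular solution h_p = K: K = -2K + 6 ⇒ K = 2.
General: h(n) = A·(-2)^n + 2.
Apply h(0) = -7: A + 2 = -7 ⇒ A = -9.
So h(n) = 2 - 9 \left(-2\right)^{n}.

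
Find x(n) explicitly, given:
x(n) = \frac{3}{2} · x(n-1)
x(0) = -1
Pure geometric recurrence with ratio \frac{3}{2}.
By induction x(n) = x(0) · (\frac{3}{2})^n = - \left(\frac{3}{2}\right)^{n}.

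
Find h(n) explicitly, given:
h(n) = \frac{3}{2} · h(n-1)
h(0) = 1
Pure geometric recurrence with ratio \frac{3}{2}.
By induction h(n) = h(0) · (\frac{3}{2})^n = \left(\frac{3}{2}\right)^{n}.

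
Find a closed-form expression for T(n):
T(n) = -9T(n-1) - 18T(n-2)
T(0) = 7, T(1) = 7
Characteristic equation: x² + 9x + 18 = 0, which factors as (x - (-3))(x - (-6)) = 0.
Roots r₁ = -3, r₂ = -6 (distinct).
General solution: T(n) = A·(-3)^n + B·(-6)^n.
From T(0) = 7: A + B = 7.
From T(1) = 7: -3A - 6B = 7.
Solving: A = \frac{49}{3}, B = - \frac{28}{3}.
So T(n) = \frac{49 \left(-3\right)^{n}}{3} - \frac{28 \left(-6\right)^{n}}{3}.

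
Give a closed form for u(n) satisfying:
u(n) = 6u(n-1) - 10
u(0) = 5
First-order linear non-homogeneous.
Homogeneous solution: u_h(n) = A·(6)^n.
Try constant particular solution u_p = K: K = 6K - 10 ⇒ K = 2.
General: u(n) = A·(6)^n + 2.
Apply u(0) = 5: A + 2 = 5 ⇒ A = 3.
So u(n) = 3 \cdot 6^{n} + 2.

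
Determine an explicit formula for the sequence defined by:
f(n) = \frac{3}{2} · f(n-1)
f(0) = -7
Pure geometric recurrence with ratio \frac{3}{2}.
By induction f(n) = f(0) · (\frac{3}{2})^n = - 7 \left(\frac{3}{2}\right)^{n}.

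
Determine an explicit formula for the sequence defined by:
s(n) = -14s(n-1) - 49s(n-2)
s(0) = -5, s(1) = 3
Characteristic equation: x² + 14x + 49 = 0, which is (x - (-7))².
Repeated root r = -7.
General solution: s(n) = (A + Bn)·(-7)^n.
From s(0) = -5: A = -5.
From s(1) = 3: (A + B)·(-7) = 3 ⇒ B = \frac{32}{7}.
So s(n) = \left(\frac{32 n}{7} - 5\right) \cdot (-7)^n.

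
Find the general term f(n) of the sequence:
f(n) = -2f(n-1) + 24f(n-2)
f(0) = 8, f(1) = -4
Characteristic equation: x² + 2x - 24 = 0, which factors as (x - (4))(x - (-6)) = 0.
Roots r₁ = 4, r₂ = -6 (distinct).
General solution: f(n) = A·(4)^n + B·(-6)^n.
From f(0) = 8: A + B = 8.
From f(1) = -4: 4A - 6B = -4.
Solving: A = \frac{22}{5}, B = \frac{18}{5}.
So f(n) = \frac{18 \left(-6\right)^{n}}{5} + \frac{22 \cdot 4^{n}}{5}.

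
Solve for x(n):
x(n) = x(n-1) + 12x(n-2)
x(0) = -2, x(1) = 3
Characteristic equation: x² - x - 12 = 0, which factors as (x - (4))(x - (-3)) = 0.
Roots r₁ = 4, r₂ = -3 (distinct).
General solution: x(n) = A·(4)^n + B·(-3)^n.
From x(0) = -2: A + B = -2.
From x(1) = 3: 4A - 3B = 3.
Solving: A = - \frac{3}{7}, B = - \frac{11}{7}.
So x(n) = - \frac{11 \left(-3\right)^{n}}{7} - \frac{3 \cdot 4^{n}}{7}.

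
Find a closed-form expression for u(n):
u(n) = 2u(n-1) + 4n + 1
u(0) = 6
First-order linear with linear forcing.
Homogeneous solution: u_h(n) = A·(2)^n.
Try particular u_p(n) = pn + q. Substituting:
  pn + q = 2(p(n-1) + q) + 4n + 1.
Matching the n-coefficient: p = 2p + 4 ⇒ p = -4.
Matching constants: q = -2p + 2q + 1 ⇒ q = -9.
General: u(n) = A·(2)^n - 4 n - 9.
Apply u(0) = 6: A - 9 = 6 ⇒ A = 15.
So u(n) = 15 \cdot 2^{n} - 4 n - 9.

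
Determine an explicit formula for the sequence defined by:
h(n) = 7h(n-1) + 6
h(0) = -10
First-order linear non-homogeneous.
Homogeneous solution: h_h(n) = A·(7)^n.
Try constant particular solution h_p = K: K = 7K + 6 ⇒ K = -1.
General: h(n) = A·(7)^n - 1.
Apply h(0) = -10: A - 1 = -10 ⇒ A = -9.
So h(n) = - 9 \cdot 7^{n} - 1.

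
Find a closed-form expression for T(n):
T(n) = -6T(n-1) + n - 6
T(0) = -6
First-order linear with linear forcing.
Homogeneous solution: T_h(n) = A·(-6)^n.
Try particular T_p(n) = pn + q. Substituting:
  pn + q = -6(p(n-1) + q) + n - 6.
Matching the n-coefficient: p = -6p + 1 ⇒ p = \frac{1}{7}.
Matching constants: q = 6p - 6q - 6 ⇒ q = - \frac{36}{49}.
General: T(n) = A·(-6)^n + \frac{n}{7} - \frac{36}{49}.
Apply T(0) = -6: A - \frac{36}{49} = -6 ⇒ A = - \frac{258}{49}.
So T(n) = - \frac{258 \left(-6\right)^{n}}{49} + \frac{n}{7} - \frac{36}{49}.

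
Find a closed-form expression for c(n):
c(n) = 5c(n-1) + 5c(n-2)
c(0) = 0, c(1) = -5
Characteristic equation: x² - 5x - 5 = 0.
Discriminant Δ = (5)² + 4·(5) = 45.
Roots r₁,₂ = (5 ± √45)/2, so r₁ = \frac{5}{2} + \frac{3 \sqrt{5}}{2}, r₂ = \frac{5}{2} - \frac{3 \sqrt{5}}{2}.
General solution: c(n) = A·r₁^n + B·r₂^n.
From the initial conditions, A + B = 0 and r₁A + r₂B = -5.
Since r₁ - r₂ = √45: A = (-5 - (0)r₂)/√45 = - \frac{\sqrt{5}}{3}, and B = 0 - A = \frac{\sqrt{5}}{3}.
So c(n) = \left(- \frac{\sqrt{5}}{3}\right)\left(\frac{5}{2} + \frac{3 \sqrt{5}}{2}\right)^n + \left(\frac{\sqrt{5}}{3}\right)\left(\frac{5}{2} - \frac{3 \sqrt{5}}{2}\right)^n.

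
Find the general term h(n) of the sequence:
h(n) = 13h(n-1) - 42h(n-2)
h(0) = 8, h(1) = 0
Characteristic equation: x² - 13x + 42 = 0, which factors as (x - (6))(x - (7)) = 0.
Roots r₁ = 6, r₂ = 7 (distinct).
General solution: h(n) = A·(6)^n + B·(7)^n.
From h(0) = 8: A + B = 8.
From h(1) = 0: 6A + 7B = 0.
Solving: A = 56, B = -48.
So h(n) = 56 \cdot 6^{n} - 48 \cdot 7^{n}.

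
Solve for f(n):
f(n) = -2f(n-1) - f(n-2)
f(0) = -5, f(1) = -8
Characteristic equation: x² + 2x + 1 = 0, which is (x - (-1))².
Repeated root r = -1.
General solution: f(n) = (A + Bn)·(-1)^n.
From f(0) = -5: A = -5.
From f(1) = -8: (A + B)·(-1) = -8 ⇒ B = 13.
So f(n) = \left(13 n - 5\right) \cdot (-1)^n.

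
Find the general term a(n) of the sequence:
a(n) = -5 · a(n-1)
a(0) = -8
Pure geometric recurrence with ratio -5.
By induction a(n) = a(0) · (-5)^n = - 8 \left(-5\right)^{n}.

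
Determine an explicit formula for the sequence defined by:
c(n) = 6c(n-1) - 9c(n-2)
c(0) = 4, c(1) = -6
Characteristic equation: x² - 6x + 9 = 0, which is (x - (3))².
Repeated root r = 3.
General solution: c(n) = (A + Bn)·(3)^n.
From c(0) = 4: A = 4.
From c(1) = -6: (A + B)·(3) = -6 ⇒ B = -6.
So c(n) = \left(4 - 6 n\right) \cdot (3)^n.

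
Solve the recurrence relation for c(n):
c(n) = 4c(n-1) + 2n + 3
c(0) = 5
First-order linear with linear forcing.
Homogeneous solution: c_h(n) = A·(4)^n.
Try particular c_p(n) = pn + q. Substituting:
  pn + q = 4(p(n-1) + q) + 2n + 3.
Matching the n-coefficient: p = 4p + 2 ⇒ p = - \frac{2}{3}.
Matching constants: q = -4p + 4q + 3 ⇒ q = - \frac{17}{9}.
General: c(n) = A·(4)^n - \frac{2 n}{3} - \frac{17}{9}.
Apply c(0) = 5: A - \frac{17}{9} = 5 ⇒ A = \frac{62}{9}.
So c(n) = \frac{62 \cdot 4^{n}}{9} - \frac{2 n}{3} - \frac{17}{9}.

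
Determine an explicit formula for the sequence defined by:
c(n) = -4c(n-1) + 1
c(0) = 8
First-order linear non-homogeneous.
Homogeneous solution: c_h(n) = A·(-4)^n.
Try constant particular solution c_p = K: K = -4K + 1 ⇒ K = \frac{1}{5}.
General: c(n) = A·(-4)^n + \frac{1}{5}.
Apply c(0) = 8: A + \frac{1}{5} = 8 ⇒ A = \frac{39}{5}.
So c(n) = \frac{39 \left(-4\right)^{n}}{5} + \frac{1}{5}.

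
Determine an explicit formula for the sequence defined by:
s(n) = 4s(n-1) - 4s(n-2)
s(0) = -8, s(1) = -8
Characteristic equation: x² - 4x + 4 = 0, which is (x - (2))².
Repeated root r = 2.
General solution: s(n) = (A + Bn)·(2)^n.
From s(0) = -8: A = -8.
From s(1) = -8: (A + B)·(2) = -8 ⇒ B = 4.
So s(n) = \left(4 n - 8\right) \cdot (2)^n.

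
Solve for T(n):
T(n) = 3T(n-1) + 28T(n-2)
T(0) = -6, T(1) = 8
Characteristic equation: x² - 3x - 28 = 0, which factors as (x - (7))(x - (-4)) = 0.
Roots r₁ = 7, r₂ = -4 (distinct).
General solution: T(n) = A·(7)^n + B·(-4)^n.
From T(0) = -6: A + B = -6.
From T(1) = 8: 7A - 4B = 8.
Solving: A = - \frac{16}{11}, B = - \frac{50}{11}.
So T(n) = - \frac{50 \left(-4\right)^{n}}{11} - \frac{16 \cdot 7^{n}}{11}.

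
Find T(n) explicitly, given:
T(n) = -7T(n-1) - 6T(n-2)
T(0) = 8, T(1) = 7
Characteristic equation: x² + 7x + 6 = 0, which factors as (x - (-6))(x - (-1)) = 0.
Roots r₁ = -6, r₂ = -1 (distinct).
General solution: T(n) = A·(-6)^n + B·(-1)^n.
From T(0) = 8: A + B = 8.
From T(1) = 7: -6A - B = 7.
Solving: A = -3, B = 11.
So T(n) = 11 \left(-1\right)^{n} - 3 \left(-6\right)^{n}.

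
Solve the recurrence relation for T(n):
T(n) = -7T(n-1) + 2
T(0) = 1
First-order linear non-homogeneous.
Homogeneous solution: T_h(n) = A·(-7)^n.
Try constant particular solution T_p = K: K = -7K + 2 ⇒ K = \frac{1}{4}.
General: T(n) = A·(-7)^n + \frac{1}{4}.
Apply T(0) = 1: A + \frac{1}{4} = 1 ⇒ A = \frac{3}{4}.
So T(n) = \frac{3 \left(-7\right)^{n}}{4} + \frac{1}{4}.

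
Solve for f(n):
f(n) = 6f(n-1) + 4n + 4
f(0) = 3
First-order linear with linear forcing.
Homogeneous solution: f_h(n) = A·(6)^n.
Try particular f_p(n) = pn + q. Substituting:
  pn + q = 6(p(n-1) + q) + 4n + 4.
Matching the n-coefficient: p = 6p + 4 ⇒ p = - \frac{4}{5}.
Matching constants: q = -6p + 6q + 4 ⇒ q = - \frac{44}{25}.
General: f(n) = A·(6)^n - \frac{4 n}{5} - \frac{44}{25}.
Apply f(0) = 3: A - \frac{44}{25} = 3 ⇒ A = \frac{119}{25}.
So f(n) = \frac{119 \cdot 6^{n}}{25} - \frac{4 n}{5} - \frac{44}{25}.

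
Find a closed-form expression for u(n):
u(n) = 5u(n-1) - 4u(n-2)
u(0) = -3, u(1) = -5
Characteristic equation: x² - 5x + 4 = 0, which factors as (x - (1))(x - (4)) = 0.
Roots r₁ = 1, r₂ = 4 (distinct).
General solution: u(n) = A·(1)^n + B·(4)^n.
From u(0) = -3: A + B = -3.
From u(1) = -5: A + 4B = -5.
Solving: A = - \frac{7}{3}, B = - \frac{2}{3}.
So u(n) = - \frac{2 \cdot 4^{n}}{3} - \frac{7}{3}.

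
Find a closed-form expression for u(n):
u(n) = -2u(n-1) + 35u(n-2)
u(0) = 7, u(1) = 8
Characteristic equation: x² + 2x - 35 = 0, which factors as (x - (5))(x - (-7)) = 0.
Roots r₁ = 5, r₂ = -7 (distinct).
General solution: u(n) = A·(5)^n + B·(-7)^n.
From u(0) = 7: A + B = 7.
From u(1) = 8: 5A - 7B = 8.
Solving: A = \frac{19}{4}, B = \frac{9}{4}.
So u(n) = \frac{9 \left(-7\right)^{n}}{4} + \frac{19 \cdot 5^{n}}{4}.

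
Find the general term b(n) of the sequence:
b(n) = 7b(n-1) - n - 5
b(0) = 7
First-order linear with linear forcing.
Homogeneous solution: b_h(n) = A·(7)^n.
Try particular b_p(n) = pn + q. Substituting:
  pn + q = 7(p(n-1) + q) - n - 5.
Matching the n-coefficient: p = 7p - 1 ⇒ p = \frac{1}{6}.
Matching constants: q = -7p + 7q - 5 ⇒ q = \frac{37}{36}.
General: b(n) = A·(7)^n + \frac{n}{6} + \frac{37}{36}.
Apply b(0) = 7: A + \frac{37}{36} = 7 ⇒ A = \frac{215}{36}.
So b(n) = \frac{215 \cdot 7^{n}}{36} + \frac{n}{6} + \frac{37}{36}.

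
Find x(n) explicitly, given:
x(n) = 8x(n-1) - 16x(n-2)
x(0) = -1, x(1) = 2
Characteristic equation: x² - 8x + 16 = 0, which is (x - (4))².
Repeated root r = 4.
General solution: x(n) = (A + Bn)·(4)^n.
From x(0) = -1: A = -1.
From x(1) = 2: (A + B)·(4) = 2 ⇒ B = \frac{3}{2}.
So x(n) = \left(\frac{3 n}{2} - 1\right) \cdot (4)^n.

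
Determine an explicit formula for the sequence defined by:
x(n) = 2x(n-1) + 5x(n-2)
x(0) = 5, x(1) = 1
Characteristic equation: x² - 2x - 5 = 0.
Discriminant Δ = (2)² + 4·(5) = 24.
Roots r₁,₂ = (2 ± √24)/2, so r₁ = 1 + \sqrt{6}, r₂ = 1 - \sqrt{6}.
General solution: x(n) = A·r₁^n + B·r₂^n.
From the initial conditions, A + B = 5 and r₁A + r₂B = 1.
Since r₁ - r₂ = √24: A = (1 - (5)r₂)/√24 = \frac{5}{2} - \frac{\sqrt{6}}{3}, and B = 5 - A = \frac{\sqrt{6}}{3} + \frac{5}{2}.
So x(n) = \left(\frac{5}{2} - \frac{\sqrt{6}}{3}\right)\left(1 + \sqrt{6}\right)^n + \left(\frac{\sqrt{6}}{3} + \frac{5}{2}\right)\left(1 - \sqrt{6}\right)^n.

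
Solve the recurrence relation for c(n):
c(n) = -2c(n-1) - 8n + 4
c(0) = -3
First-order linear with linear forcing.
Homogeneous solution: c_h(n) = A·(-2)^n.
Try particular c_p(n) = pn + q. Substituting:
  pn + q = -2(p(n-1) + q) - 8n + 4.
Matching the n-coefficient: p = -2p - 8 ⇒ p = - \frac{8}{3}.
Matching constants: q = 2p - 2q + 4 ⇒ q = - \frac{4}{9}.
General: c(n) = A·(-2)^n - \frac{8 n}{3} - \frac{4}{9}.
Apply c(0) = -3: A - \frac{4}{9} = -3 ⇒ A = - \frac{23}{9}.
So c(n) = - \frac{23 \left(-2\right)^{n}}{9} - \frac{8 n}{3} - \frac{4}{9}.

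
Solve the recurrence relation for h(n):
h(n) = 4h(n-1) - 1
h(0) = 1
First-order linear non-homogeneous.
Homogeneous solution: h_h(n) = A·(4)^n.
Try constant particular solution h_p = K: K = 4K - 1 ⇒ K = \frac{1}{3}.
General: h(n) = A·(4)^n + \frac{1}{3}.
Apply h(0) = 1: A + \frac{1}{3} = 1 ⇒ A = \frac{2}{3}.
So h(n) = \frac{2 \cdot 4^{n}}{3} + \frac{1}{3}.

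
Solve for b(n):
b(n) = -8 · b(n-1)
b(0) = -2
Pure geometric recurrence with ratio -8.
By induction b(n) = b(0) · (-8)^n = - 2 \left(-8\right)^{n}.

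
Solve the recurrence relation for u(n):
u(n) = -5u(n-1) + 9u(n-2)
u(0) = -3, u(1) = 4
Characteristic equation: x² + 5x - 9 = 0.
Discriminant Δ = (-5)² + 4·(9) = 61.
Roots r₁,₂ = (-5 ± √61)/2, so r₁ = - \frac{5}{2} + \frac{\sqrt{61}}{2}, r₂ = - \frac{\sqrt{61}}{2} - \frac{5}{2}.
General solution: u(n) = A·r₁^n + B·r₂^n.
From the initial conditions, A + B = -3 and r₁A + r₂B = 4.
Since r₁ - r₂ = √61: A = (4 - (-3)r₂)/√61 = - \frac{3}{2} - \frac{7 \sqrt{61}}{122}, and B = -3 - A = - \frac{3}{2} + \frac{7 \sqrt{61}}{122}.
So u(n) = \left(- \frac{3}{2} - \frac{7 \sqrt{61}}{122}\right)\left(- \frac{5}{2} + \frac{\sqrt{61}}{2}\right)^n + \left(- \frac{3}{2} + \frac{7 \sqrt{61}}{122}\right)\left(- \frac{\sqrt{61}}{2} - \frac{5}{2}\right)^n.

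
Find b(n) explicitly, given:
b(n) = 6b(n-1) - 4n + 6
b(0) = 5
First-order linear with linear forcing.
Homogeneous solution: b_h(n) = A·(6)^n.
Try particular b_p(n) = pn + q. Substituting:
  pn + q = 6(p(n-1) + q) - 4n + 6.
Matching the n-coefficient: p = 6p - 4 ⇒ p = \frac{4}{5}.
Matching constants: q = -6p + 6q + 6 ⇒ q = - \frac{6}{25}.
General: b(n) = A·(6)^n + \frac{4 n}{5} - \frac{6}{25}.
Apply b(0) = 5: A - \frac{6}{25} = 5 ⇒ A = \frac{131}{25}.
So b(n) = \frac{131 \cdot 6^{n}}{25} + \frac{4 n}{5} - \frac{6}{25}.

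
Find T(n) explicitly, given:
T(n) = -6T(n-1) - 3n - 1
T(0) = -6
First-order linear with linear forcing.
Homogeneous solution: T_h(n) = A·(-6)^n.
Try particular T_p(n) = pn + q. Substituting:
  pn + q = -6(p(n-1) + q) - 3n - 1.
Matching the n-coefficient: p = -6p - 3 ⇒ p = - \frac{3}{7}.
Matching constants: q = 6p - 6q - 1 ⇒ q = - \frac{25}{49}.
General: T(n) = A·(-6)^n - \frac{3 n}{7} - \frac{25}{49}.
Apply T(0) = -6: A - \frac{25}{49} = -6 ⇒ A = - \frac{269}{49}.
So T(n) = - \frac{269 \left(-6\right)^{n}}{49} - \frac{3 n}{7} - \frac{25}{49}.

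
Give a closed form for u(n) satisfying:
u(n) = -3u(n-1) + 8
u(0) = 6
First-order linear non-homogeneous.
Homogeneous solution: u_h(n) = A·(-3)^n.
Try constant particular solution u_p = K: K = -3K + 8 ⇒ K = 2.
General: u(n) = A·(-3)^n + 2.
Apply u(0) = 6: A + 2 = 6 ⇒ A = 4.
So u(n) = 4 \left(-3\right)^{n} + 2.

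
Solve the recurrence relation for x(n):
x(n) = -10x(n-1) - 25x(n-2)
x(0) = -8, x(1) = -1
Characteristic equation: x² + 10x + 25 = 0, which is (x - (-5))².
Repeated root r = -5.
General solution: x(n) = (A + Bn)·(-5)^n.
From x(0) = -8: A = -8.
From x(1) = -1: (A + B)·(-5) = -1 ⇒ B = \frac{41}{5}.
So x(n) = \left(\frac{41 n}{5} - 8\right) \cdot (-5)^n.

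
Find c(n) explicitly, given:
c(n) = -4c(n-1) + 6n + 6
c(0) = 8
First-order linear with linear forcing.
Homogeneous solution: c_h(n) = A·(-4)^n.
Try particular c_p(n) = pn + q. Substituting:
  pn + q = -4(p(n-1) + q) + 6n + 6.
Matching the n-coefficient: p = -4p + 6 ⇒ p = \frac{6}{5}.
Matching constants: q = 4p - 4q + 6 ⇒ q = \frac{54}{25}.
General: c(n) = A·(-4)^n + \frac{6 n}{5} + \frac{54}{25}.
Apply c(0) = 8: A + \frac{54}{25} = 8 ⇒ A = \frac{146}{25}.
So c(n) = \frac{146 \left(-4\right)^{n}}{25} + \frac{6 n}{5} + \frac{54}{25}.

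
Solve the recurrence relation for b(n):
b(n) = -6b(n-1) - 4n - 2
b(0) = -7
First-order linear with linear forcing.
Homogeneous solution: b_h(n) = A·(-6)^n.
Try particular b_p(n) = pn + q. Substituting:
  pn + q = -6(p(n-1) + q) - 4n - 2.
Matching the n-coefficient: p = -6p - 4 ⇒ p = - \frac{4}{7}.
Matching constants: q = 6p - 6q - 2 ⇒ q = - \frac{38}{49}.
General: b(n) = A·(-6)^n - \frac{4 n}{7} - \frac{38}{49}.
Apply b(0) = -7: A - \frac{38}{49} = -7 ⇒ A = - \frac{305}{49}.
So b(n) = - \frac{305 \left(-6\right)^{n}}{49} - \frac{4 n}{7} - \frac{38}{49}.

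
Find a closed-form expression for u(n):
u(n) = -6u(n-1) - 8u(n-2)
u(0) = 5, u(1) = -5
Characteristic equation: x² + 6x + 8 = 0, which factors as (x - (-2))(x - (-4)) = 0.
Roots r₁ = -2, r₂ = -4 (distinct).
General solution: u(n) = A·(-2)^n + B·(-4)^n.
From u(0) = 5: A + B = 5.
From u(1) = -5: -2A - 4B = -5.
Solving: A = \frac{15}{2}, B = - \frac{5}{2}.
So u(n) = \frac{15 \left(-2\right)^{n}}{2} - \frac{5 \left(-4\right)^{n}}{2}.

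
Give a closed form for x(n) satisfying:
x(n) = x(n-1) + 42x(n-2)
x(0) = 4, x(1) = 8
Characteristic equation: x² - x - 42 = 0, which factors as (x - (7))(x - (-6)) = 0.
Roots r₁ = 7, r₂ = -6 (distinct).
General solution: x(n) = A·(7)^n + B·(-6)^n.
From x(0) = 4: A + B = 4.
From x(1) = 8: 7A - 6B = 8.
Solving: A = \frac{32}{13}, B = \frac{20}{13}.
So x(n) = \frac{20 \left(-6\right)^{n}}{13} + \frac{32 \cdot 7^{n}}{13}.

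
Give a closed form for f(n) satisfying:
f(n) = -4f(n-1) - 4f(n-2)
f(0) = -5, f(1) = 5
Characteristic equation: x² + 4x + 4 = 0, which is (x - (-2))².
Repeated root r = -2.
General solution: f(n) = (A + Bn)·(-2)^n.
From f(0) = -5: A = -5.
From f(1) = 5: (A + B)·(-2) = 5 ⇒ B = \frac{5}{2}.
So f(n) = \left(\frac{5 n}{2} - 5\right) \cdot (-2)^n.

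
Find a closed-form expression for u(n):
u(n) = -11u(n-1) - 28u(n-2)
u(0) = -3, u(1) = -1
Characteristic equation: x² + 11x + 28 = 0, which factors as (x - (-7))(x - (-4)) = 0.
Roots r₁ = -7, r₂ = -4 (distinct).
General solution: u(n) = A·(-7)^n + B·(-4)^n.
From u(0) = -3: A + B = -3.
From u(1) = -1: -7A - 4B = -1.
Solving: A = \frac{13}{3}, B = - \frac{22}{3}.
So u(n) = - \frac{22 \left(-4\right)^{n}}{3} + \frac{13 \left(-7\right)^{n}}{3}.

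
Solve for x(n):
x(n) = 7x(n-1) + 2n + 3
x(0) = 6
First-order linear with linear forcing.
Homogeneous solution: x_h(n) = A·(7)^n.
Try particular x_p(n) = pn + q. Substituting:
  pn + q = 7(p(n-1) + q) + 2n + 3.
Matching the n-coefficient: p = 7p + 2 ⇒ p = - \frac{1}{3}.
Matching constants: q = -7p + 7q + 3 ⇒ q = - \frac{8}{9}.
General: x(n) = A·(7)^n - \frac{n}{3} - \frac{8}{9}.
Apply x(0) = 6: A - \frac{8}{9} = 6 ⇒ A = \frac{62}{9}.
So x(n) = \frac{62 \cdot 7^{n}}{9} - \frac{n}{3} - \frac{8}{9}.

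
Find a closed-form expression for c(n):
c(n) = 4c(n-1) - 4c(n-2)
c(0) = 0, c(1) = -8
Characteristic equation: x² - 4x + 4 = 0, which is (x - (2))².
Repeated root r = 2.
General solution: c(n) = (A + Bn)·(2)^n.
From c(0) = 0: A = 0.
From c(1) = -8: (A + B)·(2) = -8 ⇒ B = -4.
So c(n) = \left(- 4 n\right) \cdot (2)^n.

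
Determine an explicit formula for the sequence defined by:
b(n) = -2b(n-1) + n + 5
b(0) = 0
First-order linear with linear forcing.
Homogeneous solution: b_h(n) = A·(-2)^n.
Try particular b_p(n) = pn + q. Substituting:
  pn + q = -2(p(n-1) + q) + n + 5.
Matching the n-coefficient: p = -2p + 1 ⇒ p = \frac{1}{3}.
Matching constants: q = 2p - 2q + 5 ⇒ q = \frac{17}{9}.
General: b(n) = A·(-2)^n + \frac{n}{3} + \frac{17}{9}.
Apply b(0) = 0: A + \frac{17}{9} = 0 ⇒ A = - \frac{17}{9}.
So b(n) = - \frac{17 \left(-2\right)^{n}}{9} + \frac{n}{3} + \frac{17}{9}.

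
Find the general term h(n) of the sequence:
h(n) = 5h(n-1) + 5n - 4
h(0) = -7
First-order linear with linear forcing.
Homogeneous solution: h_h(n) = A·(5)^n.
Try particular h_p(n) = pn + q. Substituting:
  pn + q = 5(p(n-1) + q) + 5n - 4.
Matching the n-coefficient: p = 5p + 5 ⇒ p = - \frac{5}{4}.
Matching constants: q = -5p + 5q - 4 ⇒ q = - \frac{9}{16}.
General: h(n) = A·(5)^n - \frac{5 n}{4} - \frac{9}{16}.
Apply h(0) = -7: A - \frac{9}{16} = -7 ⇒ A = - \frac{103}{16}.
So h(n) = - \frac{103 \cdot 5^{n}}{16} - \frac{5 n}{4} - \frac{9}{16}.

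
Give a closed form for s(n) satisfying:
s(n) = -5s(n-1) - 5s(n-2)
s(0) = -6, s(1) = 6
Characteristic equation: x² + 5x + 5 = 0.
Discriminant Δ = (-5)² + 4·(-5) = 5.
Roots r₁,₂ = (-5 ± √5)/2, so r₁ = - \frac{5}{2} + \frac{\sqrt{5}}{2}, r₂ = - \frac{5}{2} - \frac{\sqrt{5}}{2}.
General solution: s(n) = A·r₁^n + B·r₂^n.
From the initial conditions, A + B = -6 and r₁A + r₂B = 6.
Since r₁ - r₂ = √5: A = (6 - (-6)r₂)/√5 = - \frac{9 \sqrt{5}}{5} - 3, and B = -6 - A = -3 + \frac{9 \sqrt{5}}{5}.
So s(n) = \left(- \frac{9 \sqrt{5}}{5} - 3\right)\left(- \frac{5}{2} + \frac{\sqrt{5}}{2}\right)^n + \left(-3 + \frac{9 \sqrt{5}}{5}\right)\left(- \frac{5}{2} - \frac{\sqrt{5}}{2}\right)^n.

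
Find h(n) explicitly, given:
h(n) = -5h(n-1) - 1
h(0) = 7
First-order linear non-homogeneous.
Homogeneous solution: h_h(n) = A·(-5)^n.
Try constant particular solution h_p = K: K = -5K - 1 ⇒ K = - \frac{1}{6}.
General: h(n) = A·(-5)^n - \frac{1}{6}.
Apply h(0) = 7: A - \frac{1}{6} = 7 ⇒ A = \frac{43}{6}.
So h(n) = \frac{43 \left(-5\right)^{n}}{6} - \frac{1}{6}.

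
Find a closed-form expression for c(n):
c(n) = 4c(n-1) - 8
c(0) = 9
First-order linear non-homogeneous.
Homogeneous solution: c_h(n) = A·(4)^n.
Try constant particular solution c_p = K: K = 4K - 8 ⇒ K = \frac{8}{3}.
General: c(n) = A·(4)^n + \frac{8}{3}.
Apply c(0) = 9: A + \frac{8}{3} = 9 ⇒ A = \frac{19}{3}.
So c(n) = \frac{19 \cdot 4^{n}}{3} + \frac{8}{3}.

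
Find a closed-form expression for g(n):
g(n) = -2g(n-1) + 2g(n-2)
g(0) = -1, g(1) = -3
Characteristic equation: x² + 2x - 2 = 0.
Discriminant Δ = (-2)² + 4·(2) = 12.
Roots r₁,₂ = (-2 ± √12)/2, so r₁ = -1 + \sqrt{3}, r₂ = - \sqrt{3} - 1.
General solution: g(n) = A·r₁^n + B·r₂^n.
From the initial conditions, A + B = -1 and r₁A + r₂B = -3.
Since r₁ - r₂ = √12: A = (-3 - (-1)r₂)/√12 = - \frac{2 \sqrt{3}}{3} - \frac{1}{2}, and B = -1 - A = - \frac{1}{2} + \frac{2 \sqrt{3}}{3}.
So g(n) = \left(- \frac{2 \sqrt{3}}{3} - \frac{1}{2}\right)\left(-1 + \sqrt{3}\right)^n + \left(- \frac{1}{2} + \frac{2 \sqrt{3}}{3}\right)\left(- \sqrt{3} - 1\right)^n.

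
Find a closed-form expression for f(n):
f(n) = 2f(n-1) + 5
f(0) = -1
First-order linear non-homogeneous.
Homogeneous solution: f_h(n) = A·(2)^n.
Try constant particular solution f_p = K: K = 2K + 5 ⇒ K = -5.
General: f(n) = A·(2)^n - 5.
Apply f(0) = -1: A - 5 = -1 ⇒ A = 4.
So f(n) = 4 \cdot 2^{n} - 5.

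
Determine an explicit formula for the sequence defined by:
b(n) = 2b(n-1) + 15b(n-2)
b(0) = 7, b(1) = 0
Characteristic equation: x² - 2x - 15 = 0, which factors as (x - (-3))(x - (5)) = 0.
Roots r₁ = -3, r₂ = 5 (distinct).
General solution: b(n) = A·(-3)^n + B·(5)^n.
From b(0) = 7: A + B = 7.
From b(1) = 0: -3A + 5B = 0.
Solving: A = \frac{35}{8}, B = \frac{21}{8}.
So b(n) = \frac{35 \left(-3\right)^{n}}{8} + \frac{21 \cdot 5^{n}}{8}.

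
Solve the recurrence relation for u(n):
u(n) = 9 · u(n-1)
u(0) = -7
Pure geometric recurrence with ratio 9.
By induction u(n) = u(0) · (9)^n = - 7 \cdot 9^{n}.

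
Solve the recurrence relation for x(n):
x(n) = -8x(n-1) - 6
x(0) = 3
First-order linear non-homogeneous.
Homogeneous solution: x_h(n) = A·(-8)^n.
Try constant particular solution x_p = K: K = -8K - 6 ⇒ K = - \frac{2}{3}.
General: x(n) = A·(-8)^n - \frac{2}{3}.
Apply x(0) = 3: A - \frac{2}{3} = 3 ⇒ A = \frac{11}{3}.
So x(n) = \frac{11 \left(-8\right)^{n}}{3} - \frac{2}{3}.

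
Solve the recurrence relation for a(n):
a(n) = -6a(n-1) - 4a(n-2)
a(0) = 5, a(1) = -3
Characteristic equation: x² + 6x + 4 = 0.
Discriminant Δ = (-6)² + 4·(-4) = 20.
Roots r₁,₂ = (-6 ± √20)/2, so r₁ = -3 + \sqrt{5}, r₂ = -3 - \sqrt{5}.
General solution: a(n) = A·r₁^n + B·r₂^n.
From the initial conditions, A + B = 5 and r₁A + r₂B = -3.
Since r₁ - r₂ = √20: A = (-3 - (5)r₂)/√20 = \frac{5}{2} + \frac{6 \sqrt{5}}{5}, and B = 5 - A = \frac{5}{2} - \frac{6 \sqrt{5}}{5}.
So a(n) = \left(\frac{5}{2} + \frac{6 \sqrt{5}}{5}\right)\left(-3 + \sqrt{5}\right)^n + \left(\frac{5}{2} - \frac{6 \sqrt{5}}{5}\right)\left(-3 - \sqrt{5}\right)^n.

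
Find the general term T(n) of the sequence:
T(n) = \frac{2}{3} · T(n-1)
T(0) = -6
Pure geometric recurrence with ratio \frac{2}{3}.
By induction T(n) = T(0) · (\frac{2}{3})^n = - 6 \left(\frac{2}{3}\right)^{n}.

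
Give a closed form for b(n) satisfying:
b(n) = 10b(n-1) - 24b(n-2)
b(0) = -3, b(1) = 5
Characteristic equation: x² - 10x + 24 = 0, which factors as (x - (6))(x - (4)) = 0.
Roots r₁ = 6, r₂ = 4 (distinct).
General solution: b(n) = A·(6)^n + B·(4)^n.
From b(0) = -3: A + B = -3.
From b(1) = 5: 6A + 4B = 5.
Solving: A = \frac{17}{2}, B = - \frac{23}{2}.
So b(n) = - \frac{23 \cdot 4^{n}}{2} + \frac{17 \cdot 6^{n}}{2}.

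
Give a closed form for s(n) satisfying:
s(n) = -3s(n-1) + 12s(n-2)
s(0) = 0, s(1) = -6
Characteristic equation: x² + 3x - 12 = 0.
Discriminant Δ = (-3)² + 4·(12) = 57.
Roots r₁,₂ = (-3 ± √57)/2, so r₁ = - \frac{3}{2} + \frac{\sqrt{57}}{2}, r₂ = - \frac{\sqrt{57}}{2} - \frac{3}{2}.
General solution: s(n) = A·r₁^n + B·r₂^n.
From the initial conditions, A + B = 0 and r₁A + r₂B = -6.
Since r₁ - r₂ = √57: A = (-6 - (0)r₂)/√57 = - \frac{2 \sqrt{57}}{19}, and B = 0 - A = \frac{2 \sqrt{57}}{19}.
So s(n) = \left(- \frac{2 \sqrt{57}}{19}\right)\left(- \frac{3}{2} + \frac{\sqrt{57}}{2}\right)^n + \left(\frac{2 \sqrt{57}}{19}\right)\left(- \frac{\sqrt{57}}{2} - \frac{3}{2}\right)^n.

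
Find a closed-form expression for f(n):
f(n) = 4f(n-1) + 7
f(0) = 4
First-order linear non-homogeneous.
Homogeneous solution: f_h(n) = A·(4)^n.
Try constant particular solution f_p = K: K = 4K + 7 ⇒ K = - \frac{7}{3}.
General: f(n) = A·(4)^n - \frac{7}{3}.
Apply f(0) = 4: A - \frac{7}{3} = 4 ⇒ A = \frac{19}{3}.
So f(n) = \frac{19 \cdot 4^{n}}{3} - \frac{7}{3}.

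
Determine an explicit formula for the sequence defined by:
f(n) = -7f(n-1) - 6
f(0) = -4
First-order linear non-homogeneous.
Homogeneous solution: f_h(n) = A·(-7)^n.
Try constant particular solution f_p = K: K = -7K - 6 ⇒ K = - \frac{3}{4}.
General: f(n) = A·(-7)^n - \frac{3}{4}.
Apply f(0) = -4: A - \frac{3}{4} = -4 ⇒ A = - \frac{13}{4}.
So f(n) = - \frac{13 \left(-7\right)^{n}}{4} - \frac{3}{4}.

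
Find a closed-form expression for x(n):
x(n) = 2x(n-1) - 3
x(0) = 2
First-order linear non-homogeneous.
Homogeneous solution: x_h(n) = A·(2)^n.
Try constant particular solution x_p = K: K = 2K - 3 ⇒ K = 3.
General: x(n) = A·(2)^n + 3.
Apply x(0) = 2: A + 3 = 2 ⇒ A = -1.
So x(n) = 3 - 2^{n}.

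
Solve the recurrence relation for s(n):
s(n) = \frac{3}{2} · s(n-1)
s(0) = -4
Pure geometric recurrence with ratio \frac{3}{2}.
By induction s(n) = s(0) · (\frac{3}{2})^n = - 4 \left(\frac{3}{2}\right)^{n}.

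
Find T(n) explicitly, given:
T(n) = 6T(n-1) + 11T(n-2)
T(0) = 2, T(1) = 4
Characteristic equation: x² - 6x - 11 = 0.
Discriminant Δ = (6)² + 4·(11) = 80.
Roots r₁,₂ = (6 ± √80)/2, so r₁ = 3 + 2 \sqrt{5}, r₂ = 3 - 2 \sqrt{5}.
General solution: T(n) = A·r₁^n + B·r₂^n.
From the initial conditions, A + B = 2 and r₁A + r₂B = 4.
Since r₁ - r₂ = √80: A = (4 - (2)r₂)/√80 = 1 - \frac{\sqrt{5}}{10}, and B = 2 - A = \frac{\sqrt{5}}{10} + 1.
So T(n) = \left(1 - \frac{\sqrt{5}}{10}\right)\left(3 + 2 \sqrt{5}\right)^n + \left(\frac{\sqrt{5}}{10} + 1\right)\left(3 - 2 \sqrt{5}\right)^n.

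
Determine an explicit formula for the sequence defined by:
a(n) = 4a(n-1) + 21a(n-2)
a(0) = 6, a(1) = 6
Characteristic equation: x² - 4x - 21 = 0, which factors as (x - (-3))(x - (7)) = 0.
Roots r₁ = -3, r₂ = 7 (distinct).
General solution: a(n) = A·(-3)^n + B·(7)^n.
From a(0) = 6: A + B = 6.
From a(1) = 6: -3A + 7B = 6.
Solving: A = \frac{18}{5}, B = \frac{12}{5}.
So a(n) = \frac{18 \left(-3\right)^{n}}{5} + \frac{12 \cdot 7^{n}}{5}.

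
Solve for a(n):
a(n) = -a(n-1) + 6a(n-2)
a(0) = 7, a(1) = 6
Characteristic equation: x² + x - 6 = 0, which factors as (x - (-3))(x - (2)) = 0.
Roots r₁ = -3, r₂ = 2 (distinct).
General solution: a(n) = A·(-3)^n + B·(2)^n.
From a(0) = 7: A + B = 7.
From a(1) = 6: -3A + 2B = 6.
Solving: A = \frac{8}{5}, B = \frac{27}{5}.
So a(n) = \frac{8 \left(-3\right)^{n}}{5} + \frac{27 \cdot 2^{n}}{5}.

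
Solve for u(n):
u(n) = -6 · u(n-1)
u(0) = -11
Pure geometric recurrence with ratio -6.
By induction u(n) = u(0) · (-6)^n = - 11 \left(-6\right)^{n}.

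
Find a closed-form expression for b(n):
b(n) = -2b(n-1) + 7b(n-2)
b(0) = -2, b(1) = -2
Characteristic equation: x² + 2x - 7 = 0.
Discriminant Δ = (-2)² + 4·(7) = 32.
Roots r₁,₂ = (-2 ± √32)/2, so r₁ = -1 + 2 \sqrt{2}, r₂ = - 2 \sqrt{2} - 1.
General solution: b(n) = A·r₁^n + B·r₂^n.
From the initial conditions, A + B = -2 and r₁A + r₂B = -2.
Since r₁ - r₂ = √32: A = (-2 - (-2)r₂)/√32 = -1 - \frac{\sqrt{2}}{2}, and B = -2 - A = -1 + \frac{\sqrt{2}}{2}.
So b(n) = \left(-1 - \frac{\sqrt{2}}{2}\right)\left(-1 + 2 \sqrt{2}\right)^n + \left(-1 + \frac{\sqrt{2}}{2}\right)\left(- 2 \sqrt{2} - 1\right)^n.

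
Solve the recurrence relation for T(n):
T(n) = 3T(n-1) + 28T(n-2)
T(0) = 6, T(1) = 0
Characteristic equation: x² - 3x - 28 = 0, which factors as (x - (7))(x - (-4)) = 0.
Roots r₁ = 7, r₂ = -4 (distinct).
General solution: T(n) = A·(7)^n + B·(-4)^n.
From T(0) = 6: A + B = 6.
From T(1) = 0: 7A - 4B = 0.
Solving: A = \frac{24}{11}, B = \frac{42}{11}.
So T(n) = \frac{42 \left(-4\right)^{n}}{11} + \frac{24 \cdot 7^{n}}{11}.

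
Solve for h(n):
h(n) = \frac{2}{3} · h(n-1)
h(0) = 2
Pure geometric recurrence with ratio \frac{2}{3}.
By induction h(n) = h(0) · (\frac{2}{3})^n = 2 \left(\frac{2}{3}\right)^{n}.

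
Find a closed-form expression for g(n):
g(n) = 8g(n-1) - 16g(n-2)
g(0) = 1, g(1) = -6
Characteristic equation: x² - 8x + 16 = 0, which is (x - (4))².
Repeated root r = 4.
General solution: g(n) = (A + Bn)·(4)^n.
From g(0) = 1: A = 1.
From g(1) = -6: (A + B)·(4) = -6 ⇒ B = - \frac{5}{2}.
So g(n) = \left(1 - \frac{5 n}{2}\right) \cdot (4)^n.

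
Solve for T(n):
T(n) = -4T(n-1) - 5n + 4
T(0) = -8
First-order linear with linear forcing.
Homogeneous solution: T_h(n) = A·(-4)^n.
Try particular T_p(n) = pn + q. Substituting:
  pn + q = -4(p(n-1) + q) - 5n + 4.
Matching the n-coefficient: p = -4p - 5 ⇒ p = -1.
Matching constants: q = 4p - 4q + 4 ⇒ q = 0.
General: T(n) = A·(-4)^n - n + 0.
Apply T(0) = -8: A + 0 = -8 ⇒ A = -8.
So T(n) = - 8 \left(-4\right)^{n} - n.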